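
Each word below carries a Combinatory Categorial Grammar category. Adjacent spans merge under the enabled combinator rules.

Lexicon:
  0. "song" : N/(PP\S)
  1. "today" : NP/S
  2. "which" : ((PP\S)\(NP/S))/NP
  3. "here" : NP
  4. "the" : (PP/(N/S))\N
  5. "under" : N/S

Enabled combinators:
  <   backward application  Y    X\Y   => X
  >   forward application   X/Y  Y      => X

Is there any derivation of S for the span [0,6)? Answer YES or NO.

N/(PP\S) NP/S ((PP\S)\(NP/S))/NP NP (PP/(N/S))\N N/S
CKY chart[0,6] = {PP}; S ∉ chart

NO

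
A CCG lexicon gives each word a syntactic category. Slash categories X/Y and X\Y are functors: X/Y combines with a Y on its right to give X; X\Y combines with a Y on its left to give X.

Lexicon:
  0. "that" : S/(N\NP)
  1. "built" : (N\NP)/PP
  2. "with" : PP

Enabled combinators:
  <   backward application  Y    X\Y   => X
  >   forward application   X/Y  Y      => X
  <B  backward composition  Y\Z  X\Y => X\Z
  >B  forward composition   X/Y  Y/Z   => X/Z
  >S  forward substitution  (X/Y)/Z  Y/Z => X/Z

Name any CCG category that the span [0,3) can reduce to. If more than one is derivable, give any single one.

[0,3] S   >
  [0,2] S/PP   >B
    [0,1] "that" : S/(N\NP)
    [1,2] "built" : (N\NP)/PP
  [2,3] "with" : PP

S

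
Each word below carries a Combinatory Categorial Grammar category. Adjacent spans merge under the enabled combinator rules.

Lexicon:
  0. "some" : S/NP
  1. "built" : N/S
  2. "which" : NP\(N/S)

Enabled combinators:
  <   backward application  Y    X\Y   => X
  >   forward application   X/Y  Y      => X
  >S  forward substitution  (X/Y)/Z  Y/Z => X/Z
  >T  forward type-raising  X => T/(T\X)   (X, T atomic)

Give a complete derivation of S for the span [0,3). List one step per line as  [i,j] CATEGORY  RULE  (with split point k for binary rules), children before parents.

[0,1] S/NP  lex  "some"
[1,2] N/S  lex  "built"
[2,3] NP\(N/S)  lex  "which"
[1,3] NP  <  k=2
[0,3] S  >  k=1

[0,3] S   >
  [0,1] "some" : S/NP
  [1,3] NP   <
    [1,2] "built" : N/S
    [2,3] "which" : NP\(N/S)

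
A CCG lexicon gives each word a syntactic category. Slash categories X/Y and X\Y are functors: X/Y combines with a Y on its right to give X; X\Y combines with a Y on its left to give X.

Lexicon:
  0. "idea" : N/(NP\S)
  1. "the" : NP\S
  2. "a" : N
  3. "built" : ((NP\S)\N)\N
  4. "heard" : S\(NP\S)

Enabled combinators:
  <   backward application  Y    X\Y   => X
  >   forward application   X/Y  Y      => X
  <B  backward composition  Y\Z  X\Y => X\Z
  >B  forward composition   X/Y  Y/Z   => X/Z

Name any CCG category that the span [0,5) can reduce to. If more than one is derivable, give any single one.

S

[0,5] S   <
  [0,2] N   >
    [0,1] "idea" : N/(NP\S)
    [1,2] "the" : NP\S
  [2,5] S\N   <B
    [2,4] (NP\S)\N   <
      [2,3] "a" : N
      [3,4] "built" : ((NP\S)\N)\N
    [4,5] "heard" : S\(NP\S)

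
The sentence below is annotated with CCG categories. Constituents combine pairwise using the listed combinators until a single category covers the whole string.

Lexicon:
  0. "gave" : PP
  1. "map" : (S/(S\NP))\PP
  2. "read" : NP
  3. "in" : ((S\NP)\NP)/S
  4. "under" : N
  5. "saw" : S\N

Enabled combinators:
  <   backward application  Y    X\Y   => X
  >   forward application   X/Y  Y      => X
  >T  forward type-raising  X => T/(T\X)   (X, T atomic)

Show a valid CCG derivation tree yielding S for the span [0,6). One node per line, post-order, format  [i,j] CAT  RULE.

[0,6] S   >
  [0,2] S/(S\NP)   <
    [0,1] "gave" : PP
    [1,2] "map" : (S/(S\NP))\PP
  [2,6] S\NP   <
    [2,3] "read" : NP
    [3,6] (S\NP)\NP   >
      [3,4] "in" : ((S\NP)\NP)/S
      [4,6] S   <
        [4,5] "under" : N
        [5,6] "saw" : S\N

[0,1] PP  lex  "gave"
[1,2] (S/(S\NP))\PP  lex  "map"
[0,2] S/(S\NP)  <  k=1
[2,3] NP  lex  "read"
[3,4] ((S\NP)\NP)/S  lex  "in"
[4,5] N  lex  "under"
[5,6] S\N  lex  "saw"
[4,6] S  <  k=5
[3,6] (S\NP)\NP  >  k=4
[2,6] S\NP  <  k=3
[0,6] S  >  k=2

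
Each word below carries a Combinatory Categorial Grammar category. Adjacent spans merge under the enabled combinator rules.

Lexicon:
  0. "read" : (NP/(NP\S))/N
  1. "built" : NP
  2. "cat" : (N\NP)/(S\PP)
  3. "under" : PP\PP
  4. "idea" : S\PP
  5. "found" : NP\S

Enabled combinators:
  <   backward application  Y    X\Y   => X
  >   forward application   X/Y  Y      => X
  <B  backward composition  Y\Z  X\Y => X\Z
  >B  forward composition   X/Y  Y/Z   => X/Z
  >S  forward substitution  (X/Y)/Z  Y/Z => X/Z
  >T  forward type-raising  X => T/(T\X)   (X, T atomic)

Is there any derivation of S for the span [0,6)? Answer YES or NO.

NO

(NP/(NP\S))/N NP (N\NP)/(S\PP) PP\PP S\PP NP\S
CKY chart[0,6] = {N/(N\NP), NP, NP/(NP\NP), PP/(PP\NP), S/(S\NP)}; S ∉ chart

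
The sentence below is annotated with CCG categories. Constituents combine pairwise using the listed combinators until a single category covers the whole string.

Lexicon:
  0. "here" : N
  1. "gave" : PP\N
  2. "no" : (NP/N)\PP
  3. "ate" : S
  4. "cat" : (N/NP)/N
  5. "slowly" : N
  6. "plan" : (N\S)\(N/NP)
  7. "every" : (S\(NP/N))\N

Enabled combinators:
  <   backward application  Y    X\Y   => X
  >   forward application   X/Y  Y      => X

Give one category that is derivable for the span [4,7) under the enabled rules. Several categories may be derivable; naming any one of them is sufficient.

N\S

[0,8] S   <
  [0,3] NP/N   <
    [0,2] PP   <
      [0,1] "here" : N
      [1,2] "gave" : PP\N
    [2,3] "no" : (NP/N)\PP
  [3,8] S\(NP/N)   <
    [3,7] N   <
      [3,4] "ate" : S
      [4,7] N\S   <
        [4,6] N/NP   >
          [4,5] "cat" : (N/NP)/N
          [5,6] "slowly" : N
        [6,7] "plan" : (N\S)\(N/NP)
    [7,8] "every" : (S\(NP/N))\N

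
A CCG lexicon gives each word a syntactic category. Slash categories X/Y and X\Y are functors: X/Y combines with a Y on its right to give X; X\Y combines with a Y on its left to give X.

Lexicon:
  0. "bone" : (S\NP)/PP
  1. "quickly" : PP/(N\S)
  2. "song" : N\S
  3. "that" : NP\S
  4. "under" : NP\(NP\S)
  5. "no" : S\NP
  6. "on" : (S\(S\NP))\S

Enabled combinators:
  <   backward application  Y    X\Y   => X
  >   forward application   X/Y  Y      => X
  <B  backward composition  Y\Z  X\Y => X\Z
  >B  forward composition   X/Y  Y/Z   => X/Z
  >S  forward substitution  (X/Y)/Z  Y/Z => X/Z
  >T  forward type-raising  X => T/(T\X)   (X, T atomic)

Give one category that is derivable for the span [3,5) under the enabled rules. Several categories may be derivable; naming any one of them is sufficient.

[0,7] S   <
  [0,3] S\NP   >
    [0,1] "bone" : (S\NP)/PP
    [1,3] PP   >
      [1,2] "quickly" : PP/(N\S)
      [2,3] "song" : N\S
  [3,7] S\(S\NP)   <
    [3,6] S   <
      [3,5] NP   <
        [3,4] "that" : NP\S
        [4,5] "under" : NP\(NP\S)
      [5,6] "no" : S\NP
    [6,7] "on" : (S\(S\NP))\S

NP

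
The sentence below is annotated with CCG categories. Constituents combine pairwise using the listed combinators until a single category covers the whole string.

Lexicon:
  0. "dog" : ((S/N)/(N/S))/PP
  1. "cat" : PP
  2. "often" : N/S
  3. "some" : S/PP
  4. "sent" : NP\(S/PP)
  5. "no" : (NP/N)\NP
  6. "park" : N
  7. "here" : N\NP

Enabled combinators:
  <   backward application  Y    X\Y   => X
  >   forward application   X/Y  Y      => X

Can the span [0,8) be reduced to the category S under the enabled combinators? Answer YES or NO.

[0,8] S   >
  [0,3] S/N   >
    [0,2] (S/N)/(N/S)   >
      [0,1] "dog" : ((S/N)/(N/S))/PP
      [1,2] "cat" : PP
    [2,3] "often" : N/S
  [3,8] N   <
    [3,7] NP   >
      [3,6] NP/N   <
        [3,5] NP   <
          [3,4] "some" : S/PP
          [4,5] "sent" : NP\(S/PP)
        [5,6] "no" : (NP/N)\NP
      [6,7] "park" : N
    [7,8] "here" : N\NP

YES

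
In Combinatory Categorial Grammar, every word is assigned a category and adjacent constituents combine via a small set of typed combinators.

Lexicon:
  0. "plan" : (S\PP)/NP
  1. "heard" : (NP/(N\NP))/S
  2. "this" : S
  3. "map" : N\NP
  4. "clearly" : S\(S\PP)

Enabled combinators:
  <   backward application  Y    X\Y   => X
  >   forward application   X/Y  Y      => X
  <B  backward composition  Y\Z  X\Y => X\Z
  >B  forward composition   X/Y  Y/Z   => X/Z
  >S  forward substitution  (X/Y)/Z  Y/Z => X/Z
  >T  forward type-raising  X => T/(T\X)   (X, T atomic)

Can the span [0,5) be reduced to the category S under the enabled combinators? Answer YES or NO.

YES

[0,5] S   <
  [0,4] S\PP   >
    [0,1] "plan" : (S\PP)/NP
    [1,4] NP   >
      [1,3] NP/(N\NP)   >
        [1,2] "heard" : (NP/(N\NP))/S
        [2,3] "this" : S
      [3,4] "map" : N\NP
  [4,5] "clearly" : S\(S\PP)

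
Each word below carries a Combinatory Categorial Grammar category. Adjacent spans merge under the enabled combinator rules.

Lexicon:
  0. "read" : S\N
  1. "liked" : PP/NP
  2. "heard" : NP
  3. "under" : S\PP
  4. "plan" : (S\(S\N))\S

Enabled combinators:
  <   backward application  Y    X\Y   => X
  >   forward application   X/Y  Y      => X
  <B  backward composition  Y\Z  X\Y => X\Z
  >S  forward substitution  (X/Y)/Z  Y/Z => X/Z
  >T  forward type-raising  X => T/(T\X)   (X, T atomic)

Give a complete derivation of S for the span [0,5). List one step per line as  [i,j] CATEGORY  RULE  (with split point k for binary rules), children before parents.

[0,1] S\N  lex  "read"
[1,2] PP/NP  lex  "liked"
[2,3] NP  lex  "heard"
[1,3] PP  >  k=2
[3,4] S\PP  lex  "under"
[1,4] S  <  k=3
[4,5] (S\(S\N))\S  lex  "plan"
[1,5] S\(S\N)  <  k=4
[0,5] S  <  k=1

[0,5] S   <
  [0,1] "read" : S\N
  [1,5] S\(S\N)   <
    [1,4] S   <
      [1,3] PP   >
        [1,2] "liked" : PP/NP
        [2,3] "heard" : NP
      [3,4] "under" : S\PP
    [4,5] "plan" : (S\(S\N))\S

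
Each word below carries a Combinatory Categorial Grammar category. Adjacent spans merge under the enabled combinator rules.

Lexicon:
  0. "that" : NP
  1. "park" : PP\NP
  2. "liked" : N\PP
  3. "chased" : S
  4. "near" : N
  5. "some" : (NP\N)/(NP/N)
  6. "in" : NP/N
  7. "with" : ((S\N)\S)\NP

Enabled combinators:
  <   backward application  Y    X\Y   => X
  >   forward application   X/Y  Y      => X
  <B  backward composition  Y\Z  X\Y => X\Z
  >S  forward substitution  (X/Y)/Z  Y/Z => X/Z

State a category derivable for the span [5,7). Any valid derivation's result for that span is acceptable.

[0,8] S   <
  [0,3] N   <
    [0,2] PP   <
      [0,1] "that" : NP
      [1,2] "park" : PP\NP
    [2,3] "liked" : N\PP
  [3,8] S\N   <
    [3,4] "chased" : S
    [4,8] (S\N)\S   <
      [4,7] NP   <
        [4,5] "near" : N
        [5,7] NP\N   >
          [5,6] "some" : (NP\N)/(NP/N)
          [6,7] "in" : NP/N
      [7,8] "with" : ((S\N)\S)\NP

NP\N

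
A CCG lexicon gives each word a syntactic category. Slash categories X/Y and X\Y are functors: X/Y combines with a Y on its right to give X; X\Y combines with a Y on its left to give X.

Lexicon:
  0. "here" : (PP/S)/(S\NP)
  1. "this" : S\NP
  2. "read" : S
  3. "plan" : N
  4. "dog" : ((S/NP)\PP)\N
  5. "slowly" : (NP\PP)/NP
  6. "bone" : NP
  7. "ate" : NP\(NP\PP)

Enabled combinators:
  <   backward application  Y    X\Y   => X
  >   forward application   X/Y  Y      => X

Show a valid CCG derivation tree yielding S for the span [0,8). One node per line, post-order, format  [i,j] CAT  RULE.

[0,1] (PP/S)/(S\NP)  lex  "here"
[1,2] S\NP  lex  "this"
[0,2] PP/S  >  k=1
[2,3] S  lex  "read"
[0,3] PP  >  k=2
[3,4] N  lex  "plan"
[4,5] ((S/NP)\PP)\N  lex  "dog"
[3,5] (S/NP)\PP  <  k=4
[0,5] S/NP  <  k=3
[5,6] (NP\PP)/NP  lex  "slowly"
[6,7] NP  lex  "bone"
[5,7] NP\PP  >  k=6
[7,8] NP\(NP\PP)  lex  "ate"
[5,8] NP  <  k=7
[0,8] S  >  k=5

[0,8] S   >
  [0,5] S/NP   <
    [0,3] PP   >
      [0,2] PP/S   >
        [0,1] "here" : (PP/S)/(S\NP)
        [1,2] "this" : S\NP
      [2,3] "read" : S
    [3,5] (S/NP)\PP   <
      [3,4] "plan" : N
      [4,5] "dog" : ((S/NP)\PP)\N
  [5,8] NP   <
    [5,7] NP\PP   >
      [5,6] "slowly" : (NP\PP)/NP
      [6,7] "bone" : NP
    [7,8] "ate" : NP\(NP\PP)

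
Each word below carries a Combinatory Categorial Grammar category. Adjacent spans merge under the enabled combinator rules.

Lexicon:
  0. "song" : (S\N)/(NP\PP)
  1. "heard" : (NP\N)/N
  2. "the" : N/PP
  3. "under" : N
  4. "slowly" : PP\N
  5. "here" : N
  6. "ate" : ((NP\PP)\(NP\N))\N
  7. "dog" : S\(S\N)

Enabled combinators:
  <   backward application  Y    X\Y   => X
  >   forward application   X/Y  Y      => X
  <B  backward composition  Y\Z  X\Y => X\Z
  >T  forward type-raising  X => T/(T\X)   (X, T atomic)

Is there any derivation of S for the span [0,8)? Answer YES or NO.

YES

[0,8] S   <
  [0,7] S\N   >
    [0,1] "song" : (S\N)/(NP\PP)
    [1,7] NP\PP   <
      [1,5] NP\N   >
        [1,2] "heard" : (NP\N)/N
        [2,5] N   >
          [2,3] "the" : N/PP
          [3,5] PP   <
            [3,4] "under" : N
            [4,5] "slowly" : PP\N
      [5,7] (NP\PP)\(NP\N)   <
        [5,6] "here" : N
        [6,7] "ate" : ((NP\PP)\(NP\N))\N
  [7,8] "dog" : S\(S\N)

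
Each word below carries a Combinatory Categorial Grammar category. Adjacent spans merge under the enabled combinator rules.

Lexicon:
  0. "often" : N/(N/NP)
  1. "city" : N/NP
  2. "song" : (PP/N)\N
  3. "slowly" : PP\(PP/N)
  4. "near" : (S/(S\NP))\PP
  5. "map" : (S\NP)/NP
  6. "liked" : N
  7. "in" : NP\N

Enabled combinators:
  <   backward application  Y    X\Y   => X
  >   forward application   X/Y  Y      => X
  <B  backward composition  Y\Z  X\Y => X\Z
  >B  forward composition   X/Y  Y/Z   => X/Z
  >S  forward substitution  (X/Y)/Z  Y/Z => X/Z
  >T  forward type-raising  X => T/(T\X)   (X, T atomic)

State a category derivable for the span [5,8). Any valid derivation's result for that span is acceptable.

[0,8] S   >
  [0,5] S/(S\NP)   <
    [0,4] PP   <
      [0,2] N   >
        [0,1] "often" : N/(N/NP)
        [1,2] "city" : N/NP
      [2,4] PP\N   <B
        [2,3] "song" : (PP/N)\N
        [3,4] "slowly" : PP\(PP/N)
    [4,5] "near" : (S/(S\NP))\PP
  [5,8] S\NP   >
    [5,6] "map" : (S\NP)/NP
    [6,8] NP   <
      [6,7] "liked" : N
      [7,8] "in" : NP\N

S\NP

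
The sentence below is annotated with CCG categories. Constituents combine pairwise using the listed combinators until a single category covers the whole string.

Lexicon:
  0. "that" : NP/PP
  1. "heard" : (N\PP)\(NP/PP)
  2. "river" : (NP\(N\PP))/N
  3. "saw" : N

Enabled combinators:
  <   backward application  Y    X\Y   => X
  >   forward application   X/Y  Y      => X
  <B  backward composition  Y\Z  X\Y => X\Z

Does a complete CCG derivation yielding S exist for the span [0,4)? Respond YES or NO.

NO

NP/PP (N\PP)\(NP/PP) (NP\(N\PP))/N N
CKY chart[0,4] = {NP}; S ∉ chart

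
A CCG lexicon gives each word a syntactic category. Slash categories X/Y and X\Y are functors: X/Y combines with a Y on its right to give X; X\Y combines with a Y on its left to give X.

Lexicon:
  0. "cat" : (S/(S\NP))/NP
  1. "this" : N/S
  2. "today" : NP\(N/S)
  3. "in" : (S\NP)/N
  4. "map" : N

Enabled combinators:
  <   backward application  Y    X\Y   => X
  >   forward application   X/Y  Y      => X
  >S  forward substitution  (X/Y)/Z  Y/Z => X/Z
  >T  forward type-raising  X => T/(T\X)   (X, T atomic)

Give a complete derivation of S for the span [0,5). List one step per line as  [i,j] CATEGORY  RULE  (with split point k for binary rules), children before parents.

[0,1] (S/(S\NP))/NP  lex  "cat"
[1,2] N/S  lex  "this"
[2,3] NP\(N/S)  lex  "today"
[1,3] NP  <  k=2
[0,3] S/(S\NP)  >  k=1
[3,4] (S\NP)/N  lex  "in"
[4,5] N  lex  "map"
[3,5] S\NP  >  k=4
[0,5] S  >  k=3

[0,5] S   >
  [0,3] S/(S\NP)   >
    [0,1] "cat" : (S/(S\NP))/NP
    [1,3] NP   <
      [1,2] "this" : N/S
      [2,3] "today" : NP\(N/S)
  [3,5] S\NP   >
    [3,4] "in" : (S\NP)/N
    [4,5] "map" : N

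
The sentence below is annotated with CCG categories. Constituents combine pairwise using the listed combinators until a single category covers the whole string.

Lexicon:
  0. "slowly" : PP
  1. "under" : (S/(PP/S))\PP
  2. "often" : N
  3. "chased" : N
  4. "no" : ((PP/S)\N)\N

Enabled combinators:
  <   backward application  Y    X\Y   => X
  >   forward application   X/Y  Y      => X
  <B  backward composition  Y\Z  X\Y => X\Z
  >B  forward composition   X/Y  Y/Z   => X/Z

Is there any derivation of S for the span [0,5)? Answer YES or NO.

[0,5] S   >
  [0,2] S/(PP/S)   <
    [0,1] "slowly" : PP
    [1,2] "under" : (S/(PP/S))\PP
  [2,5] PP/S   <
    [2,3] "often" : N
    [3,5] (PP/S)\N   <
      [3,4] "chased" : N
      [4,5] "no" : ((PP/S)\N)\N

YES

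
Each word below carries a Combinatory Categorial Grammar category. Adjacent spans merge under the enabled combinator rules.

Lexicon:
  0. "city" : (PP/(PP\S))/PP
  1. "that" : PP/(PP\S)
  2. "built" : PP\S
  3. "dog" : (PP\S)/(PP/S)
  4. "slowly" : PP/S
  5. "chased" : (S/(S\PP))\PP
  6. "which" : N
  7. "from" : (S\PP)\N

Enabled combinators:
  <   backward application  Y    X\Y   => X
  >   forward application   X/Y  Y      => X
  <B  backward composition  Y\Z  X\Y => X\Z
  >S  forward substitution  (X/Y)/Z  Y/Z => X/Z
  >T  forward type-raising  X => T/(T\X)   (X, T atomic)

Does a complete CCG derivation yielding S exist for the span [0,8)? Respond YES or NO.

YES

[0,8] S   >
  [0,6] S/(S\PP)   <
    [0,5] PP   >
      [0,3] PP/(PP\S)   >
        [0,1] "city" : (PP/(PP\S))/PP
        [1,3] PP   >
          [1,2] "that" : PP/(PP\S)
          [2,3] "built" : PP\S
      [3,5] PP\S   >
        [3,4] "dog" : (PP\S)/(PP/S)
        [4,5] "slowly" : PP/S
    [5,6] "chased" : (S/(S\PP))\PP
  [6,8] S\PP   <
    [6,7] "which" : N
    [7,8] "from" : (S\PP)\N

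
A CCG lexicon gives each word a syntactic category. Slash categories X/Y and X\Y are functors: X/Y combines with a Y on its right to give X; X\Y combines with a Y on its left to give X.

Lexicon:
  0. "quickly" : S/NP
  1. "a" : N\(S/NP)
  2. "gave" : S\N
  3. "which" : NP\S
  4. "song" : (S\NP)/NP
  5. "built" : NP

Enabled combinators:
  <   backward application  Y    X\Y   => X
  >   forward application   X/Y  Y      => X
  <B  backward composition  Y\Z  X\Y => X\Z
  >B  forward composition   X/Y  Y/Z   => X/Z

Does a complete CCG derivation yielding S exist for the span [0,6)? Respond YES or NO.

[0,6] S   <
  [0,4] NP   <
    [0,2] N   <
      [0,1] "quickly" : S/NP
      [1,2] "a" : N\(S/NP)
    [2,4] NP\N   <B
      [2,3] "gave" : S\N
      [3,4] "which" : NP\S
  [4,6] S\NP   >
    [4,5] "song" : (S\NP)/NP
    [5,6] "built" : NP

YES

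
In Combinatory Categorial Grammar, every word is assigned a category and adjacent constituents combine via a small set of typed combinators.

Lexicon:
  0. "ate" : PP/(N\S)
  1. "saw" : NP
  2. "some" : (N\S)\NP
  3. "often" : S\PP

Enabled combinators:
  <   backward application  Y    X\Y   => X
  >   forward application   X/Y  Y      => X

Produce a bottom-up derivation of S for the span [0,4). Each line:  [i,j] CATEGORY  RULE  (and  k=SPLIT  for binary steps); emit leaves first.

[0,1] PP/(N\S)  lex  "ate"
[1,2] NP  lex  "saw"
[2,3] (N\S)\NP  lex  "some"
[1,3] N\S  <  k=2
[0,3] PP  >  k=1
[3,4] S\PP  lex  "often"
[0,4] S  <  k=3

[0,4] S   <
  [0,3] PP   >
    [0,1] "ate" : PP/(N\S)
    [1,3] N\S   <
      [1,2] "saw" : NP
      [2,3] "some" : (N\S)\NP
  [3,4] "often" : S\PP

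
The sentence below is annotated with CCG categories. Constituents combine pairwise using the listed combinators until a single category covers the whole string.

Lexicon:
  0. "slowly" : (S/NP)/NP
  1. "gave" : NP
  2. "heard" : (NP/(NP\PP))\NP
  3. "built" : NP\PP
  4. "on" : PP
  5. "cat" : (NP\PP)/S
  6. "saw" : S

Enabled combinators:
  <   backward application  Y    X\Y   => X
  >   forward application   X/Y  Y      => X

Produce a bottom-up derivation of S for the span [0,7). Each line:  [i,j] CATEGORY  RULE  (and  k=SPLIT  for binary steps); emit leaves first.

[0,1] (S/NP)/NP  lex  "slowly"
[1,2] NP  lex  "gave"
[2,3] (NP/(NP\PP))\NP  lex  "heard"
[1,3] NP/(NP\PP)  <  k=2
[3,4] NP\PP  lex  "built"
[1,4] NP  >  k=3
[0,4] S/NP  >  k=1
[4,5] PP  lex  "on"
[5,6] (NP\PP)/S  lex  "cat"
[6,7] S  lex  "saw"
[5,7] NP\PP  >  k=6
[4,7] NP  <  k=5
[0,7] S  >  k=4

[0,7] S   >
  [0,4] S/NP   >
    [0,1] "slowly" : (S/NP)/NP
    [1,4] NP   >
      [1,3] NP/(NP\PP)   <
        [1,2] "gave" : NP
        [2,3] "heard" : (NP/(NP\PP))\NP
      [3,4] "built" : NP\PP
  [4,7] NP   <
    [4,5] "on" : PP
    [5,7] NP\PP   >
      [5,6] "cat" : (NP\PP)/S
      [6,7] "saw" : S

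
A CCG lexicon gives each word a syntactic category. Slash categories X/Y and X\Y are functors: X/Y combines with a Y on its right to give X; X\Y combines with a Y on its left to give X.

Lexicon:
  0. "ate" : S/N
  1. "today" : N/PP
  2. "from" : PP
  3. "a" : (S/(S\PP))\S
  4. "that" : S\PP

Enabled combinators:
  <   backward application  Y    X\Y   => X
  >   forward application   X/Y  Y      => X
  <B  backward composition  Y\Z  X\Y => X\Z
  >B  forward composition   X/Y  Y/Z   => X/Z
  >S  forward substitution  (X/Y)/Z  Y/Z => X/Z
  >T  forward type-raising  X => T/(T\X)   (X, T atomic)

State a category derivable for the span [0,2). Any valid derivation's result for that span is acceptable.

[0,5] S   >
  [0,4] S/(S\PP)   <
    [0,3] S   >
      [0,2] S/PP   >B
        [0,1] "ate" : S/N
        [1,2] "today" : N/PP
      [2,3] "from" : PP
    [3,4] "a" : (S/(S\PP))\S
  [4,5] "that" : S\PP

S/PP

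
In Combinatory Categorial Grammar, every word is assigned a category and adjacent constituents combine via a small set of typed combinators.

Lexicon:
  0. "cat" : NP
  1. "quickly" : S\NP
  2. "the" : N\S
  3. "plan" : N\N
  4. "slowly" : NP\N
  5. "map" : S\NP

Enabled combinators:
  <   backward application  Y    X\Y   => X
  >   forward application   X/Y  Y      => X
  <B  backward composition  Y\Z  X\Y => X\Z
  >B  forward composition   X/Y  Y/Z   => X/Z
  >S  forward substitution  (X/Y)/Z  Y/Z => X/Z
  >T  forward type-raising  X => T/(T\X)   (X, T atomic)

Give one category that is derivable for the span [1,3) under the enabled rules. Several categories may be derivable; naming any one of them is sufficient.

[0,6] S   <
  [0,1] "cat" : NP
  [1,6] S\NP   <B
    [1,3] N\NP   <B
      [1,2] "quickly" : S\NP
      [2,3] "the" : N\S
    [3,6] S\N   <B
      [3,4] "plan" : N\N
      [4,6] S\N   <B
        [4,5] "slowly" : NP\N
        [5,6] "map" : S\NP

N\NP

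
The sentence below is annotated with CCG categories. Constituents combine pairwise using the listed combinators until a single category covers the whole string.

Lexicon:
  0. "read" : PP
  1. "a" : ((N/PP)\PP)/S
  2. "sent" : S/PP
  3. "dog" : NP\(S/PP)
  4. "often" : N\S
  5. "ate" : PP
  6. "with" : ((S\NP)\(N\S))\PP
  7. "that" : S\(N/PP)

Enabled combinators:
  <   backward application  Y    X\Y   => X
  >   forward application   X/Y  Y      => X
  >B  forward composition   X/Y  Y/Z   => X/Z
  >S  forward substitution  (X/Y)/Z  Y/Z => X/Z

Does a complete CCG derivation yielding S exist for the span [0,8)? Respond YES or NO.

YES

[0,8] S   <
  [0,7] N/PP   <
    [0,1] "read" : PP
    [1,7] (N/PP)\PP   >
      [1,2] "a" : ((N/PP)\PP)/S
      [2,7] S   <
        [2,4] NP   <
          [2,3] "sent" : S/PP
          [3,4] "dog" : NP\(S/PP)
        [4,7] S\NP   <
          [4,5] "often" : N\S
          [5,7] (S\NP)\(N\S)   <
            [5,6] "ate" : PP
            [6,7] "with" : ((S\NP)\(N\S))\PP
  [7,8] "that" : S\(N/PP)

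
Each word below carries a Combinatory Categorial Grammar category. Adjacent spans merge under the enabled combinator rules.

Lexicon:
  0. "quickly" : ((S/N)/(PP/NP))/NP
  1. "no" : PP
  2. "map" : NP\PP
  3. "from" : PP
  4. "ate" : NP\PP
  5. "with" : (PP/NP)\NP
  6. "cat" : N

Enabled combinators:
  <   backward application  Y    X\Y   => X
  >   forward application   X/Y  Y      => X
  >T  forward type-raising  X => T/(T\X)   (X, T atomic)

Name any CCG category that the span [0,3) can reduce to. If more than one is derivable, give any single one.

[0,7] S   >
  [0,6] S/N   >
    [0,3] (S/N)/(PP/NP)   >
      [0,1] "quickly" : ((S/N)/(PP/NP))/NP
      [1,3] NP   >
        [1,2] NP/(NP\PP)   >T
          [1,2] "no" : PP
        [2,3] "map" : NP\PP
    [3,6] PP/NP   <
      [3,5] NP   >
        [3,4] NP/(NP\PP)   >T
          [3,4] "from" : PP
        [4,5] "ate" : NP\PP
      [5,6] "with" : (PP/NP)\NP
  [6,7] "cat" : N

(S/N)/(PP/NP)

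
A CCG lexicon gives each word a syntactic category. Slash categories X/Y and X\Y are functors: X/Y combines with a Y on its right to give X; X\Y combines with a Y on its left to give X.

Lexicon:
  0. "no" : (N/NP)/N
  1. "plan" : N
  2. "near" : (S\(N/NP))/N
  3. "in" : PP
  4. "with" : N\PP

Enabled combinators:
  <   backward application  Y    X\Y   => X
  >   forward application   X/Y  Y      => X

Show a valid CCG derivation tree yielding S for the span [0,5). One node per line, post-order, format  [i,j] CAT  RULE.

[0,1] (N/NP)/N  lex  "no"
[1,2] N  lex  "plan"
[0,2] N/NP  >  k=1
[2,3] (S\(N/NP))/N  lex  "near"
[3,4] PP  lex  "in"
[4,5] N\PP  lex  "with"
[3,5] N  <  k=4
[2,5] S\(N/NP)  >  k=3
[0,5] S  <  k=2

[0,5] S   <
  [0,2] N/NP   >
    [0,1] "no" : (N/NP)/N
    [1,2] "plan" : N
  [2,5] S\(N/NP)   >
    [2,3] "near" : (S\(N/NP))/N
    [3,5] N   <
      [3,4] "in" : PP
      [4,5] "with" : N\PP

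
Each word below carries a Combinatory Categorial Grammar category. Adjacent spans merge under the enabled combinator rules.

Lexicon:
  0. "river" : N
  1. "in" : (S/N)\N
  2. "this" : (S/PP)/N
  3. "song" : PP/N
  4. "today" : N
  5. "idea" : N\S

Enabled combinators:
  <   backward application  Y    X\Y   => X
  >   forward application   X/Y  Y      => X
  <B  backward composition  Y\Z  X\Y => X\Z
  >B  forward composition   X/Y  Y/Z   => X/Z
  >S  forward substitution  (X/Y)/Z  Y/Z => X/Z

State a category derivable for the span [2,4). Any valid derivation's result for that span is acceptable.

S/N

[0,6] S   >
  [0,2] S/N   <
    [0,1] "river" : N
    [1,2] "in" : (S/N)\N
  [2,6] N   <
    [2,5] S   >
      [2,4] S/N   >S
        [2,3] "this" : (S/PP)/N
        [3,4] "song" : PP/N
      [4,5] "today" : N
    [5,6] "idea" : N\S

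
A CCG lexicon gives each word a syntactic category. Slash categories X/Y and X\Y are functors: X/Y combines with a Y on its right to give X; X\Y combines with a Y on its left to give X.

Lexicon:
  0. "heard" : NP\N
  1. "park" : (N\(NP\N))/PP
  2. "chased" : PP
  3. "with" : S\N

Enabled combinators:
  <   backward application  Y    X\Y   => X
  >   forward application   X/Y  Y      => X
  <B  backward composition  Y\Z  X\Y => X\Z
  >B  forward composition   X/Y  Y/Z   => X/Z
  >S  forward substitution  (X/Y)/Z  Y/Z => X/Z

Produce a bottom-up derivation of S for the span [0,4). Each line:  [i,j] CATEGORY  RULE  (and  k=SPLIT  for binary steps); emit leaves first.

[0,4] S   <
  [0,3] N   <
    [0,1] "heard" : NP\N
    [1,3] N\(NP\N)   >
      [1,2] "park" : (N\(NP\N))/PP
      [2,3] "chased" : PP
  [3,4] "with" : S\N

[0,1] NP\N  lex  "heard"
[1,2] (N\(NP\N))/PP  lex  "park"
[2,3] PP  lex  "chased"
[1,3] N\(NP\N)  >  k=2
[0,3] N  <  k=1
[3,4] S\N  lex  "with"
[0,4] S  <  k=3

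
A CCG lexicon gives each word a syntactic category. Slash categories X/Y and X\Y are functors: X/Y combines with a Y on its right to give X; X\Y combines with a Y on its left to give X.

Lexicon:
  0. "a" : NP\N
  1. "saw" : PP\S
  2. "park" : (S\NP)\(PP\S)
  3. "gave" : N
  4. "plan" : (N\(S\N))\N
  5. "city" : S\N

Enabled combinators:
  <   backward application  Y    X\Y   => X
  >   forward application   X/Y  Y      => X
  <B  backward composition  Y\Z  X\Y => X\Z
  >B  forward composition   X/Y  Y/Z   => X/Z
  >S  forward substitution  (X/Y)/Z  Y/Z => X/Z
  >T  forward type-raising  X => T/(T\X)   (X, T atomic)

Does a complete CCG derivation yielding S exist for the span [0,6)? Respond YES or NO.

YES

[0,6] S   <
  [0,5] N   <
    [0,3] S\N   <B
      [0,1] "a" : NP\N
      [1,3] S\NP   <
        [1,2] "saw" : PP\S
        [2,3] "park" : (S\NP)\(PP\S)
    [3,5] N\(S\N)   <
      [3,4] "gave" : N
      [4,5] "plan" : (N\(S\N))\N
  [5,6] "city" : S\N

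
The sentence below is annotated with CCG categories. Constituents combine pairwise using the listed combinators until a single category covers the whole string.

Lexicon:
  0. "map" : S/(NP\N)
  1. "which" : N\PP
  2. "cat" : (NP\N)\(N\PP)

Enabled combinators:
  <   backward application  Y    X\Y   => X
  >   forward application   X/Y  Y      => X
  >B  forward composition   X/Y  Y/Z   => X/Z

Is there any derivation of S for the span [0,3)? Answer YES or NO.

YES

[0,3] S   >
  [0,1] "map" : S/(NP\N)
  [1,3] NP\N   <
    [1,2] "which" : N\PP
    [2,3] "cat" : (NP\N)\(N\PP)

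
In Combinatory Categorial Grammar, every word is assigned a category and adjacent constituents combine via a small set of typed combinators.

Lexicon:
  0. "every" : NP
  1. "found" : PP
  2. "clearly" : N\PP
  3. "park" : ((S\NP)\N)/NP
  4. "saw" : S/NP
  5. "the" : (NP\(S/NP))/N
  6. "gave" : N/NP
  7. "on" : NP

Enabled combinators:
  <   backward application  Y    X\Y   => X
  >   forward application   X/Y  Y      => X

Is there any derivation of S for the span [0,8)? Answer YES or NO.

[0,8] S   <
  [0,1] "every" : NP
  [1,8] S\NP   <
    [1,3] N   <
      [1,2] "found" : PP
      [2,3] "clearly" : N\PP
    [3,8] (S\NP)\N   >
      [3,4] "park" : ((S\NP)\N)/NP
      [4,8] NP   <
        [4,5] "saw" : S/NP
        [5,8] NP\(S/NP)   >
          [5,6] "the" : (NP\(S/NP))/N
          [6,8] N   >
            [6,7] "gave" : N/NP
            [7,8] "on" : NP

YES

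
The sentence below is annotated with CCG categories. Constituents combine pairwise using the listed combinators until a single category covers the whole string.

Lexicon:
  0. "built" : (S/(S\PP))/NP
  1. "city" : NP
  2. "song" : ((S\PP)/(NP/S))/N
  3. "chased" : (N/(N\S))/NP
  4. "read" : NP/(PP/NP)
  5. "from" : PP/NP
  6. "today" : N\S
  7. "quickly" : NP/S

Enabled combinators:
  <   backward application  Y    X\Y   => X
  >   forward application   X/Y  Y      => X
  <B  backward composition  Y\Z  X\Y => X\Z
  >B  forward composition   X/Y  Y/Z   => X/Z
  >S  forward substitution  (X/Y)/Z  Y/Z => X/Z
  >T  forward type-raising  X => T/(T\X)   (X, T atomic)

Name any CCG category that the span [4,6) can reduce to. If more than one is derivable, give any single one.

[0,8] S   >
  [0,2] S/(S\PP)   >
    [0,1] "built" : (S/(S\PP))/NP
    [1,2] "city" : NP
  [2,8] S\PP   >
    [2,7] (S\PP)/(NP/S)   >
      [2,3] "song" : ((S\PP)/(NP/S))/N
      [3,7] N   >
        [3,6] N/(N\S)   >
          [3,4] "chased" : (N/(N\S))/NP
          [4,6] NP   >
            [4,5] "read" : NP/(PP/NP)
            [5,6] "from" : PP/NP
        [6,7] "today" : N\S
    [7,8] "quickly" : NP/S

NP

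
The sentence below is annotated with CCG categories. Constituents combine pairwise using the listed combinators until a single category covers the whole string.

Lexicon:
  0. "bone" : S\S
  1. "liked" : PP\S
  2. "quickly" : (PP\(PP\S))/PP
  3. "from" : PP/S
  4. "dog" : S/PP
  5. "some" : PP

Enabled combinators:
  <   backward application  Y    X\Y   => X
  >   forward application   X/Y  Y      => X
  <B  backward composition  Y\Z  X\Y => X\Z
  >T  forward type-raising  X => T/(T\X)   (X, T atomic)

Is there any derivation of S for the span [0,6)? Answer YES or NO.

S\S PP\S (PP\(PP\S))/PP PP/S S/PP PP
CKY chart[0,6] = {N/(N\PP), NP/(NP\PP), PP, PP/(PP\PP), S/(S\PP)}; S ∉ chart

NO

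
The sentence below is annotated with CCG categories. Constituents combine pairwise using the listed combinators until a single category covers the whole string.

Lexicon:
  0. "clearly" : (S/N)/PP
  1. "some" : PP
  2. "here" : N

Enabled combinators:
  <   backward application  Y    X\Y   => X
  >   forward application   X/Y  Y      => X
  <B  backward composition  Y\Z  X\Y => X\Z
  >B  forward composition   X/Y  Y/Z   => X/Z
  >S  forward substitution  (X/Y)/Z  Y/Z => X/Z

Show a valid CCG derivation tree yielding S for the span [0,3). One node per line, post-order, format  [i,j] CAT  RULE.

[0,3] S   >
  [0,2] S/N   >
    [0,1] "clearly" : (S/N)/PP
    [1,2] "some" : PP
  [2,3] "here" : N

[0,1] (S/N)/PP  lex  "clearly"
[1,2] PP  lex  "some"
[0,2] S/N  >  k=1
[2,3] N  lex  "here"
[0,3] S  >  k=2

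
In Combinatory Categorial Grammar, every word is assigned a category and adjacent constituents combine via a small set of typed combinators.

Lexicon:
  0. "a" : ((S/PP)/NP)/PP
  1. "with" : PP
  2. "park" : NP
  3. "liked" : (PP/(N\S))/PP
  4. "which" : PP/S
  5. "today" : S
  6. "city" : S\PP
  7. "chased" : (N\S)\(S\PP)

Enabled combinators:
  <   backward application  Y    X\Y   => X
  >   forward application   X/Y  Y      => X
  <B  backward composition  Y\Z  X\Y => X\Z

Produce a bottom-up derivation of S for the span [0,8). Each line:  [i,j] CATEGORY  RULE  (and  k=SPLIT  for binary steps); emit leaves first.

[0,1] ((S/PP)/NP)/PP  lex  "a"
[1,2] PP  lex  "with"
[0,2] (S/PP)/NP  >  k=1
[2,3] NP  lex  "park"
[0,3] S/PP  >  k=2
[3,4] (PP/(N\S))/PP  lex  "liked"
[4,5] PP/S  lex  "which"
[5,6] S  lex  "today"
[4,6] PP  >  k=5
[3,6] PP/(N\S)  >  k=4
[6,7] S\PP  lex  "city"
[7,8] (N\S)\(S\PP)  lex  "chased"
[6,8] N\S  <  k=7
[3,8] PP  >  k=6
[0,8] S  >  k=3

[0,8] S   >
  [0,3] S/PP   >
    [0,2] (S/PP)/NP   >
      [0,1] "a" : ((S/PP)/NP)/PP
      [1,2] "with" : PP
    [2,3] "park" : NP
  [3,8] PP   >
    [3,6] PP/(N\S)   >
      [3,4] "liked" : (PP/(N\S))/PP
      [4,6] PP   >
        [4,5] "which" : PP/S
        [5,6] "today" : S
    [6,8] N\S   <
      [6,7] "city" : S\PP
      [7,8] "chased" : (N\S)\(S\PP)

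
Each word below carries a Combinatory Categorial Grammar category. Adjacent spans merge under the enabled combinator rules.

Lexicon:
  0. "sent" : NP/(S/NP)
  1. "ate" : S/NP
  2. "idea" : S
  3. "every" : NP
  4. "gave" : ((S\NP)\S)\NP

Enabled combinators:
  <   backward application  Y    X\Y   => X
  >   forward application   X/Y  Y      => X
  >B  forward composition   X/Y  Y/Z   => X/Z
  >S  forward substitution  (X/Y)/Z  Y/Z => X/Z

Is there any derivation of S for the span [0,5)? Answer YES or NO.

[0,5] S   <
  [0,2] NP   >
    [0,1] "sent" : NP/(S/NP)
    [1,2] "ate" : S/NP
  [2,5] S\NP   <
    [2,3] "idea" : S
    [3,5] (S\NP)\S   <
      [3,4] "every" : NP
      [4,5] "gave" : ((S\NP)\S)\NP

YES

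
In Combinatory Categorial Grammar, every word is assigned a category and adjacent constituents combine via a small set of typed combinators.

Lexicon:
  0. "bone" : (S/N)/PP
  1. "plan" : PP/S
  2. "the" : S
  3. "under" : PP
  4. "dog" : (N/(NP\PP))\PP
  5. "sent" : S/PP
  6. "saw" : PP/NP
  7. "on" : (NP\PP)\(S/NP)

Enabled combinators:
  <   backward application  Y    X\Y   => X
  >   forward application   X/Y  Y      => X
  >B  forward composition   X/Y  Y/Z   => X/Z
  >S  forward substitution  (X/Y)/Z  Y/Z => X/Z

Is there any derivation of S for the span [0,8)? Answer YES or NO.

YES

[0,8] S   >
  [0,3] S/N   >
    [0,1] "bone" : (S/N)/PP
    [1,3] PP   >
      [1,2] "plan" : PP/S
      [2,3] "the" : S
  [3,8] N   >
    [3,5] N/(NP\PP)   <
      [3,4] "under" : PP
      [4,5] "dog" : (N/(NP\PP))\PP
    [5,8] NP\PP   <
      [5,7] S/NP   >B
        [5,6] "sent" : S/PP
        [6,7] "saw" : PP/NP
      [7,8] "on" : (NP\PP)\(S/NP)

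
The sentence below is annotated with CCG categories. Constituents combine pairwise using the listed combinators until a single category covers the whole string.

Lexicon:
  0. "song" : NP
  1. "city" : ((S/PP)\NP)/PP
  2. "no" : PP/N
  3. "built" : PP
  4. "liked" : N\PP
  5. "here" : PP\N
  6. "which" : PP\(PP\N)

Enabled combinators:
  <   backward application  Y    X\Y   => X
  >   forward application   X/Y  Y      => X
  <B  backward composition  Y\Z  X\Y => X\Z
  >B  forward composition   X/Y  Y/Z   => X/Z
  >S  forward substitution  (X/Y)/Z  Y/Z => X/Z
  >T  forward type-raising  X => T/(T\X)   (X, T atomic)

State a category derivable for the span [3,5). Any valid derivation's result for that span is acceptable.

N

[0,7] S   >
  [0,5] S/PP   <
    [0,1] "song" : NP
    [1,5] (S/PP)\NP   >
      [1,2] "city" : ((S/PP)\NP)/PP
      [2,5] PP   >
        [2,3] "no" : PP/N
        [3,5] N   >
          [3,4] N/(N\PP)   >T
            [3,4] "built" : PP
          [4,5] "liked" : N\PP
  [5,7] PP   <
    [5,6] "here" : PP\N
    [6,7] "which" : PP\(PP\N)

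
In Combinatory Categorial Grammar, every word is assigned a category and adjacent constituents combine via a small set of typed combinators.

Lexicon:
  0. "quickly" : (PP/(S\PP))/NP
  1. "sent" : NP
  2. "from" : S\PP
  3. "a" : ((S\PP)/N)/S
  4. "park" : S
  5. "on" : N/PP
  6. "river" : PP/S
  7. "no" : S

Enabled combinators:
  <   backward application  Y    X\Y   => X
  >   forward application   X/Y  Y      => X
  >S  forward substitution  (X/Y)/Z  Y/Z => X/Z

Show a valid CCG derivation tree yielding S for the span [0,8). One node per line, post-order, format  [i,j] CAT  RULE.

[0,8] S   <
  [0,3] PP   >
    [0,2] PP/(S\PP)   >
      [0,1] "quickly" : (PP/(S\PP))/NP
      [1,2] "sent" : NP
    [2,3] "from" : S\PP
  [3,8] S\PP   >
    [3,5] (S\PP)/N   >
      [3,4] "a" : ((S\PP)/N)/S
      [4,5] "park" : S
    [5,8] N   >
      [5,6] "on" : N/PP
      [6,8] PP   >
        [6,7] "river" : PP/S
        [7,8] "no" : S

[0,1] (PP/(S\PP))/NP  lex  "quickly"
[1,2] NP  lex  "sent"
[0,2] PP/(S\PP)  >  k=1
[2,3] S\PP  lex  "from"
[0,3] PP  >  k=2
[3,4] ((S\PP)/N)/S  lex  "a"
[4,5] S  lex  "park"
[3,5] (S\PP)/N  >  k=4
[5,6] N/PP  lex  "on"
[6,7] PP/S  lex  "river"
[7,8] S  lex  "no"
[6,8] PP  >  k=7
[5,8] N  >  k=6
[3,8] S\PP  >  k=5
[0,8] S  <  k=3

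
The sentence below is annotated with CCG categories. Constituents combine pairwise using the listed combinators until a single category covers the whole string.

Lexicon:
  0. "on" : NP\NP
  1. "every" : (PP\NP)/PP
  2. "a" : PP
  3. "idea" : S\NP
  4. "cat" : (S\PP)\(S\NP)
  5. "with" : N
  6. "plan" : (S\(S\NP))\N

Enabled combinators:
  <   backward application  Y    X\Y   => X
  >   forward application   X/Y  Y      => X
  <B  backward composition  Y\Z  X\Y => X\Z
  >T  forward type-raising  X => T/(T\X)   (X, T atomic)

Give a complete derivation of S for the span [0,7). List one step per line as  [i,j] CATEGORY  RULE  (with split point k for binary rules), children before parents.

[0,1] NP\NP  lex  "on"
[1,2] (PP\NP)/PP  lex  "every"
[2,3] PP  lex  "a"
[1,3] PP\NP  >  k=2
[3,4] S\NP  lex  "idea"
[4,5] (S\PP)\(S\NP)  lex  "cat"
[3,5] S\PP  <  k=4
[1,5] S\NP  <B  k=3
[0,5] S\NP  <B  k=1
[5,6] N  lex  "with"
[6,7] (S\(S\NP))\N  lex  "plan"
[5,7] S\(S\NP)  <  k=6
[0,7] S  <  k=5

[0,7] S   <
  [0,5] S\NP   <B
    [0,1] "on" : NP\NP
    [1,5] S\NP   <B
      [1,3] PP\NP   >
        [1,2] "every" : (PP\NP)/PP
        [2,3] "a" : PP
      [3,5] S\PP   <
        [3,4] "idea" : S\NP
        [4,5] "cat" : (S\PP)\(S\NP)
  [5,7] S\(S\NP)   <
    [5,6] "with" : N
    [6,7] "plan" : (S\(S\NP))\N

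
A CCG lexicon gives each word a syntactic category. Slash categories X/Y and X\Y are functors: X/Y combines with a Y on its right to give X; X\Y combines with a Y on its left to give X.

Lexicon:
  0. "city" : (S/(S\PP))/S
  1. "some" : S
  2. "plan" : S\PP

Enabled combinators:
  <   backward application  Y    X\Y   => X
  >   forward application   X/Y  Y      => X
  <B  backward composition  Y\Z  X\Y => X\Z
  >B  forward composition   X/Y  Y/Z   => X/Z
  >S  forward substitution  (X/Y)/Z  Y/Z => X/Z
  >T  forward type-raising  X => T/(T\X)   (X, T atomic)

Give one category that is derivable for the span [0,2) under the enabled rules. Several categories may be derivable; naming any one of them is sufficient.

S/(S\PP)

[0,3] S   >
  [0,2] S/(S\PP)   >
    [0,1] "city" : (S/(S\PP))/S
    [1,2] "some" : S
  [2,3] "plan" : S\PP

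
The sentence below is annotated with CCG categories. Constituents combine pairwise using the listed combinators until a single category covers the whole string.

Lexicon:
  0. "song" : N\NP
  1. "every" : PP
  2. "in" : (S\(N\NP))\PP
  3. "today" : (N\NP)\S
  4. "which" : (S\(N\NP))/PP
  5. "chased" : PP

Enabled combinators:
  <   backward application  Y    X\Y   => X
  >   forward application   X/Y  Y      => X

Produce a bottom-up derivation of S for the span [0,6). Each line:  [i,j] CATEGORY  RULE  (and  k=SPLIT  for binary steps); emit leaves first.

[0,6] S   <
  [0,4] N\NP   <
    [0,3] S   <
      [0,1] "song" : N\NP
      [1,3] S\(N\NP)   <
        [1,2] "every" : PP
        [2,3] "in" : (S\(N\NP))\PP
    [3,4] "today" : (N\NP)\S
  [4,6] S\(N\NP)   >
    [4,5] "which" : (S\(N\NP))/PP
    [5,6] "chased" : PP

[0,1] N\NP  lex  "song"
[1,2] PP  lex  "every"
[2,3] (S\(N\NP))\PP  lex  "in"
[1,3] S\(N\NP)  <  k=2
[0,3] S  <  k=1
[3,4] (N\NP)\S  lex  "today"
[0,4] N\NP  <  k=3
[4,5] (S\(N\NP))/PP  lex  "which"
[5,6] PP  lex  "chased"
[4,6] S\(N\NP)  >  k=5
[0,6] S  <  k=4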